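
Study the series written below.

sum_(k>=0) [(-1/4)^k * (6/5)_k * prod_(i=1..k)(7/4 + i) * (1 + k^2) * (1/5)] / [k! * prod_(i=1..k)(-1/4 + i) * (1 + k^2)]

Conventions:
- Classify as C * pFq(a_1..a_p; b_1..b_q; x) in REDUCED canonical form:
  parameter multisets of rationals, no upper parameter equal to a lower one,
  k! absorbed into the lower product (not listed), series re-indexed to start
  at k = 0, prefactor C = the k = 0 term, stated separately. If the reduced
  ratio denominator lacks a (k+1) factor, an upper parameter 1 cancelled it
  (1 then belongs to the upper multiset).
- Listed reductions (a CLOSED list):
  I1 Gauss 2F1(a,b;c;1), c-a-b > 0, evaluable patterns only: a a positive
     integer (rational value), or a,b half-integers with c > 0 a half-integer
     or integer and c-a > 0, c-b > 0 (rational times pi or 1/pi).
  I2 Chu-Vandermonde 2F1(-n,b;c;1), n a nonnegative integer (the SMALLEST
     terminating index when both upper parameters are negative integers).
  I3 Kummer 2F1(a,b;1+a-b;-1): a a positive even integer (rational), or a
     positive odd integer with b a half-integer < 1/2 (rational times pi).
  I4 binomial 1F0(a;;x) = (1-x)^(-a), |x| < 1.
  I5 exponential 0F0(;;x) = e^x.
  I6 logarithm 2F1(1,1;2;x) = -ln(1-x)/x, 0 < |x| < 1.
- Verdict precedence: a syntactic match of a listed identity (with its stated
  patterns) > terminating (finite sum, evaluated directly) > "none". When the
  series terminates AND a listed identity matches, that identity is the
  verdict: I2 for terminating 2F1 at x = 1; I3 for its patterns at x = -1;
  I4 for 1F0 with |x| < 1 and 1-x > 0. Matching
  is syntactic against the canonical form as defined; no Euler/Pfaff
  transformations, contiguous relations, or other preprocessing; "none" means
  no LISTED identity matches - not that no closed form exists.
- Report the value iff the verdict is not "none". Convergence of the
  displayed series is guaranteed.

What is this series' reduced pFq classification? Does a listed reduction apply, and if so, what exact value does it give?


Reduced: x = -1/4, 2F1, upper = {6/5, 11/4}, lower = {3/4}, C = 1/5. Verdict: none - this 2F1 at x = -1/4 matches no listed pattern, and upper {6/5, 11/4} holds no stopper.

Structural cue: from the first term 1/5: striking the common factor k^2 + 1 reduces the term (C = 1/5).
Term ratio: r(k) = (-1/4) * (k+6/5) (k+11/4) / [(k+3/4) (k+1)] - rational in k. x = (-1/4); t_0 = 1/5; negate the roots.


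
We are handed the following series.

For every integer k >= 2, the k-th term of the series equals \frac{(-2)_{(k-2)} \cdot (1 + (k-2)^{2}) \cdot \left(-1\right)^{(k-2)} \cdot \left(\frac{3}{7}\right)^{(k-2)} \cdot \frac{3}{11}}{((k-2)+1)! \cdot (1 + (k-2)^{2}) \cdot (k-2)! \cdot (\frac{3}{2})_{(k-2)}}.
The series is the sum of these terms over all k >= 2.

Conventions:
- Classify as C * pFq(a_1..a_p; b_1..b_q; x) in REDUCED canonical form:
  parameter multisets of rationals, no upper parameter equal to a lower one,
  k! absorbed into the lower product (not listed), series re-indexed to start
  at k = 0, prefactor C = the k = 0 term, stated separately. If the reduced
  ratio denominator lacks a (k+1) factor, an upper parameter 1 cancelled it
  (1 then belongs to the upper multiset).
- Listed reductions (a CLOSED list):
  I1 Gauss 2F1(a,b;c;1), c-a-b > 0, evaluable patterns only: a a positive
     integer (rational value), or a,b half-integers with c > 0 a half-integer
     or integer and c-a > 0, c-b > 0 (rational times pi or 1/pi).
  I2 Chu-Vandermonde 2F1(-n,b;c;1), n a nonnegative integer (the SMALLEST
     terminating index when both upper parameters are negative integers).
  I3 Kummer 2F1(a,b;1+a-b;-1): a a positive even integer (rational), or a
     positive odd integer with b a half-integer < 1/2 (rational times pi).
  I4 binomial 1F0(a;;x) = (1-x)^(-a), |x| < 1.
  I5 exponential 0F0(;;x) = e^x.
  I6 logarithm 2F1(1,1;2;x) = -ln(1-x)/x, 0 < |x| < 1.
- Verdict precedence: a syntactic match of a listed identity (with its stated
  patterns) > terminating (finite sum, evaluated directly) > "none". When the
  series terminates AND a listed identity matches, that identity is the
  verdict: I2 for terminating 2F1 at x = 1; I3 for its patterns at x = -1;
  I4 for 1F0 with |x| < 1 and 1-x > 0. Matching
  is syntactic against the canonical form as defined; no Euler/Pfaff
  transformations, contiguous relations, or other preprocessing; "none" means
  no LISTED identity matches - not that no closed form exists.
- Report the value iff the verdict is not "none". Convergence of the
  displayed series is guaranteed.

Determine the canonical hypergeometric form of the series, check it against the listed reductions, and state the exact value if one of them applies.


Prefactor \frac{3}{11}, argument -\frac{3}{7}: 1F2 with upper {-2} over lower {\frac{3}{2}, 2}. Verdict: terminating. (-2)_k vanishes past k = 2, leaving a 3-term sum, computed directly. Exact value: \frac{951}{2695}.

First insight: t_0 being \frac{3}{11}, the denominator's factorial ratio (prefactor 3/11) is a lower Pochhammer.
Consecutive-term ratio: r(k) = -\frac{3}{7} * (k-2) / [(k+\frac{3}{2}) (k+2) (k+1)] - rational in k. x = -\frac{3}{7}; t_0 = \frac{3}{11}; negate the roots.


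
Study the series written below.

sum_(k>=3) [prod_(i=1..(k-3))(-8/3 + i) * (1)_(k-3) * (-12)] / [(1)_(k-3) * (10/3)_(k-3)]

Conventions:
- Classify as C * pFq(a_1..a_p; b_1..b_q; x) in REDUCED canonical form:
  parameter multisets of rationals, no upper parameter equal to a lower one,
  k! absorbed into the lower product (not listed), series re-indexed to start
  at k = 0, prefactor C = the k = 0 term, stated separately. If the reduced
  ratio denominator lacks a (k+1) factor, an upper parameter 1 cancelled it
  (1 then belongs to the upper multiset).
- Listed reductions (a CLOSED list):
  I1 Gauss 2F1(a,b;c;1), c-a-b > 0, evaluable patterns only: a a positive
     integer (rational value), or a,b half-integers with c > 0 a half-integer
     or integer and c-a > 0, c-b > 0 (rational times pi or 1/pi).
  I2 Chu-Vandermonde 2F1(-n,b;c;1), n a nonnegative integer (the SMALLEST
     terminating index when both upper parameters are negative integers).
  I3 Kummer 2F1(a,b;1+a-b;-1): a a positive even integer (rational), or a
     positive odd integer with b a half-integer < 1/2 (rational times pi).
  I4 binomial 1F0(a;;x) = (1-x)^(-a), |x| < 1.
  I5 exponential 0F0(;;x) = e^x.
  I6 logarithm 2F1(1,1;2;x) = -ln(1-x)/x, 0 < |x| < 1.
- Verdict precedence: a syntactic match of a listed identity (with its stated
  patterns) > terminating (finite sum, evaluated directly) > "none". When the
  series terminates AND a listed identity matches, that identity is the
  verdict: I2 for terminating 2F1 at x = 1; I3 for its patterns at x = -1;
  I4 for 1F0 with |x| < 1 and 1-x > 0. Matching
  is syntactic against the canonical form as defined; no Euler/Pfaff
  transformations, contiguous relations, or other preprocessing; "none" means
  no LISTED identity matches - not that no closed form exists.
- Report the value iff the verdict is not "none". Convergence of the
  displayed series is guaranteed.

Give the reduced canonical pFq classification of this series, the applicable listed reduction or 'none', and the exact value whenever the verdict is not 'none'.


At argument 1: a 2F1 with upper {-5/3, 1}, lower {10/3}, scaled by C = -12. Verdict: the Gauss summation I1 fires (x = 1: the Gamma ratio telescopes since c-a-b = 4 > 0 and a = 1 in Z>0). Value: -7.

First insight: t_0 = -12 here, and (1)_k (C = -12) is k! itself.
Step ratio: r(k) = 1 * (k-5/3) (k+1) / [(k+10/3) (k+1)] - poly over poly, x = 1 from leading terms; C = -12 at k = 0.


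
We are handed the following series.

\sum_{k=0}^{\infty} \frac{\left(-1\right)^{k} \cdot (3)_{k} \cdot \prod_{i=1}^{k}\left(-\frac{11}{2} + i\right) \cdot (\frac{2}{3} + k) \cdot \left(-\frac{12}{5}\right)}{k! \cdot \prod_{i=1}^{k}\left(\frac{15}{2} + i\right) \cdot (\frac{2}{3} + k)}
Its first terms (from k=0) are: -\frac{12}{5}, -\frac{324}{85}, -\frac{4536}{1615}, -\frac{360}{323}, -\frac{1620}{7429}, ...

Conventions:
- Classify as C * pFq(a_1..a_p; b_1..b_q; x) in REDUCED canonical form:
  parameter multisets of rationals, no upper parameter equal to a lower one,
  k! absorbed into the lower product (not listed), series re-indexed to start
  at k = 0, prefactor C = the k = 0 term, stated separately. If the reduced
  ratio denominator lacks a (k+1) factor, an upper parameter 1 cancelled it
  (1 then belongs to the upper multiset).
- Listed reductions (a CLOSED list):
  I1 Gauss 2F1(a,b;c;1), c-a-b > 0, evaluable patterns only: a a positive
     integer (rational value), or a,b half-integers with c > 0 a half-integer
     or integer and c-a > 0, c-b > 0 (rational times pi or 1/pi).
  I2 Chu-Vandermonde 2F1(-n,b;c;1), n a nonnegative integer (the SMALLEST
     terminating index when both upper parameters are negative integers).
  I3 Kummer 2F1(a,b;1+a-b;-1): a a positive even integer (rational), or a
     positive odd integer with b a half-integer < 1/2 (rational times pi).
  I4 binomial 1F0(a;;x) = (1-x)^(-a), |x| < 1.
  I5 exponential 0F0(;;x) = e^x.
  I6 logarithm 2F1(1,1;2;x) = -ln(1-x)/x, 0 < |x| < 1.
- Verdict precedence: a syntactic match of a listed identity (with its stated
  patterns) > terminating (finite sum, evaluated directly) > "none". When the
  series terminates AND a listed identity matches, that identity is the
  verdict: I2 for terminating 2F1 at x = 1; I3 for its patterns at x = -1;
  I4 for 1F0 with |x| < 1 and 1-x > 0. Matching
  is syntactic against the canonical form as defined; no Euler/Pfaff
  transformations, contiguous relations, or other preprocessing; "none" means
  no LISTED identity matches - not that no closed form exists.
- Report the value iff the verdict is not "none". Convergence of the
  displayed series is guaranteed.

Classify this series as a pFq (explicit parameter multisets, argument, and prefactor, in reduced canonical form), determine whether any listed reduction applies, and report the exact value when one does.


Structural cue: x = -1 and the lower running product (prefactor -12/5) is a rising factorial.
Adjacent-term ratio: r(k) = -1 * (k-\frac{9}{2}) (k+3) / [(k+\frac{17}{2}) (k+1)] - rational in k. x = -1; t_0 = -\frac{12}{5}; negate the roots.

At argument -1: a 2F1 with upper {-\frac{9}{2}, 3}, lower {\frac{17}{2}}, scaled by C = -\frac{12}{5}. Verdict (x = -1): Kummer's theorem (I3) applies (x = -1; c = \frac{17}{2} equals 1+a-b for upper {-\frac{9}{2}, 3}: listed pattern). Sum: \left(-\frac{27027}{8192}\right) \cdot \pi.


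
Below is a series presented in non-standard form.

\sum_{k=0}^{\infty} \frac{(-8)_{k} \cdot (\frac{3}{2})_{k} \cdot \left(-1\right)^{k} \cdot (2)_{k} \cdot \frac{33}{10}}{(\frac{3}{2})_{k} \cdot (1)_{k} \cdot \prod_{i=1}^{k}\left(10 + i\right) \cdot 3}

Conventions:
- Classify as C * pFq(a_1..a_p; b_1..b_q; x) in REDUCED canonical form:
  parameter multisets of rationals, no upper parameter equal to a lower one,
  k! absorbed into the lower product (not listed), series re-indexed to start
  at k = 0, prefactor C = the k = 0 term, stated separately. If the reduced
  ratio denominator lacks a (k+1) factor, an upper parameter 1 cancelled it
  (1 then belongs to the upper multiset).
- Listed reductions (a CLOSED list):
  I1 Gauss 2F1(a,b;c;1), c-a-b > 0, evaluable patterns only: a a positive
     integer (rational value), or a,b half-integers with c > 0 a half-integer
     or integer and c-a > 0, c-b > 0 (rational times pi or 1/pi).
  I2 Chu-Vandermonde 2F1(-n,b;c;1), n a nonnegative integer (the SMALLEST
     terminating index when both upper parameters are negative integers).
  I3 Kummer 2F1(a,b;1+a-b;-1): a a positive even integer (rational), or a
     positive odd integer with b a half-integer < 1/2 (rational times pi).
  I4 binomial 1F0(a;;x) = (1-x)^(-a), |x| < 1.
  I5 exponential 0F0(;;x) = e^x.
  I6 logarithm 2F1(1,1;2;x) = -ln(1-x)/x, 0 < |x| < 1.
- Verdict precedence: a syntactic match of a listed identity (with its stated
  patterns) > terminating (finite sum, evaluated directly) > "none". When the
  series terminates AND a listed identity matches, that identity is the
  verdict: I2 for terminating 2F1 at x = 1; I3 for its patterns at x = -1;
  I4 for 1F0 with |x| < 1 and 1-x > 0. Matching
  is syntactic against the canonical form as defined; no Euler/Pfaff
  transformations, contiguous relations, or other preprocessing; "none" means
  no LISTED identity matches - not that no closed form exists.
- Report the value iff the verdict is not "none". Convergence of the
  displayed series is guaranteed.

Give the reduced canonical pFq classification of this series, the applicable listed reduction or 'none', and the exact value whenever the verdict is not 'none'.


With C = \frac{11}{10}: the canonical form is 2F1(-8, 2; 11; -1). Verdict: the Kummer evaluation I3 matches (x = -1; c = 11 equals 1+a-b for upper {-8, 2}: listed pattern). Exact value: \frac{11}{2}.

The tell: x = -1 and the parameter 3/2 appears in both the upper and lower lists and cancels.
Adjacent-term ratio: r(k) = -1 * (k-8) (k+2) / [(k+11) (k+1)] ; factor over Q: parameters, x = -1, and C = \frac{11}{10}.


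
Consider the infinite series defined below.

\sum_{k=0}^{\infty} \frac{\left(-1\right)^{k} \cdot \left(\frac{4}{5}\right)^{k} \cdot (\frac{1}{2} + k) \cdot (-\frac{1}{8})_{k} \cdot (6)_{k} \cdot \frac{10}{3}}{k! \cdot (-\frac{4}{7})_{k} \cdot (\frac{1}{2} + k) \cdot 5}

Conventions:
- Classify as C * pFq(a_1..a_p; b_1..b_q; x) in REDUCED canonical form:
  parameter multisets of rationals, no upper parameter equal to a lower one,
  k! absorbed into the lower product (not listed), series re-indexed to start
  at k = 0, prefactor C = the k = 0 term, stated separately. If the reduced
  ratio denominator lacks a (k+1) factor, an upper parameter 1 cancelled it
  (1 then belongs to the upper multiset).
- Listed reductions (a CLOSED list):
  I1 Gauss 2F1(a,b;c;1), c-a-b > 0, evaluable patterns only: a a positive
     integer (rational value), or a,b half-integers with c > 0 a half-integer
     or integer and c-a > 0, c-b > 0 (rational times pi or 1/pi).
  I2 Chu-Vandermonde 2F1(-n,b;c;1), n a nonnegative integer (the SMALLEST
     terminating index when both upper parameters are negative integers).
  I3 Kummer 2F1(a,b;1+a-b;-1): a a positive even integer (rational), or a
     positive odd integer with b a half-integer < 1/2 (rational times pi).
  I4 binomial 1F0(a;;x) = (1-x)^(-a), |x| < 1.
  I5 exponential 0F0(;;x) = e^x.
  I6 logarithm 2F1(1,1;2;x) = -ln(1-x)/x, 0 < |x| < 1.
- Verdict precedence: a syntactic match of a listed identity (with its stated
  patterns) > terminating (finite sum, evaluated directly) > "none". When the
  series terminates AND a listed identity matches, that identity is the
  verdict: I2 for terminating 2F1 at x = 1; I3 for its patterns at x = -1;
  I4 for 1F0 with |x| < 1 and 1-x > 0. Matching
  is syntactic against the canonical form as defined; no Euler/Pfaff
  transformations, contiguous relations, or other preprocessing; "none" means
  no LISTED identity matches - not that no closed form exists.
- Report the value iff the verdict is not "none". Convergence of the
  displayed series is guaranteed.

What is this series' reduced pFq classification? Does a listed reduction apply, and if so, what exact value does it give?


x = -\frac{4}{5} here; the reduced form reads 2F1, upper {-\frac{1}{8}, 6}, lower {-\frac{4}{7}}, C = \frac{2}{3}. Verdict: none - at argument -\frac{4}{5} the multisets {-\frac{1}{8}, 6} ; {-\frac{4}{7}} match no listed identity.

Key observation: from the first term \frac{2}{3}: the (-1)^k factor (prefactor 2/3) folds into the argument's sign.
Adjacent-term ratio: r(k) = -\frac{4}{5} * (k-\frac{1}{8}) (k+6) / [(k-\frac{4}{7}) (k+1)] - rational; roots negated = parameters, x = -\frac{4}{5}, C = \frac{2}{3}.


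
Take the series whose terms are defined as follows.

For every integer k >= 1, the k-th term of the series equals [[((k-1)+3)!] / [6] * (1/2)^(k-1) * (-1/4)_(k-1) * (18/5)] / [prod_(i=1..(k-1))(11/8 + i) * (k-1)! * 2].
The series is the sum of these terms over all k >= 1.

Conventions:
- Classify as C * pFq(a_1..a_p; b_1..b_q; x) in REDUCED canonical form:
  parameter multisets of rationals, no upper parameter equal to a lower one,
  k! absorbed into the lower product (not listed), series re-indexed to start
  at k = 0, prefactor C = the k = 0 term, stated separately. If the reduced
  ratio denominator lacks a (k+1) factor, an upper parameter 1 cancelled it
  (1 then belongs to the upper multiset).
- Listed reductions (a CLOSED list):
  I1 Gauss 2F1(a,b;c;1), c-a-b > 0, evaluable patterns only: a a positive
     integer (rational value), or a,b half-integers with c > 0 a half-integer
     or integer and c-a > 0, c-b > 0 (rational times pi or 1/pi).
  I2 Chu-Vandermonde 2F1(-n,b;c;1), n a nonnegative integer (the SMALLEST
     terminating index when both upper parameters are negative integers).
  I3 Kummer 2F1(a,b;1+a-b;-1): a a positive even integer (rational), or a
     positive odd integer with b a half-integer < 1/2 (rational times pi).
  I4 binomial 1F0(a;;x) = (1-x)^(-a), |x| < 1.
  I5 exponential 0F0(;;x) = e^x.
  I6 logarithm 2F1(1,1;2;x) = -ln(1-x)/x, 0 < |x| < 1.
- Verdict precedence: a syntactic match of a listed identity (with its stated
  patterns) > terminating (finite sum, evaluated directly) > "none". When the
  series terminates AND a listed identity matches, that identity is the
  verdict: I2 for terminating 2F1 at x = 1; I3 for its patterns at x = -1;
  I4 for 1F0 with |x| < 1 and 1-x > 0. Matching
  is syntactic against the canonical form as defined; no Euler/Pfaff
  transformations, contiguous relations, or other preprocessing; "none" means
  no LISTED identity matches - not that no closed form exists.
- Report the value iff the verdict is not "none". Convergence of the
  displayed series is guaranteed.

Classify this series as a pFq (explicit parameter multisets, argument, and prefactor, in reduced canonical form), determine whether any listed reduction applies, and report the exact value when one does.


At argument 1/2: a 2F1 with upper {-1/4, 4}, lower {19/8}, scaled by C = 9/5. Verdict: none - this 2F1 at x = 1/2 matches no listed pattern, and upper {-1/4, 4} holds no stopper.

First insight: t_0 = 9/5 here, and the constant factors (C = 9/5, x = 1/2) combine into one prefactor.
Consecutive-term ratio: r(k) = (1/2) * (k-1/4) (k+4) / [(k+19/8) (k+1)] - rational; roots negated = parameters, x = (1/2), C = 9/5.


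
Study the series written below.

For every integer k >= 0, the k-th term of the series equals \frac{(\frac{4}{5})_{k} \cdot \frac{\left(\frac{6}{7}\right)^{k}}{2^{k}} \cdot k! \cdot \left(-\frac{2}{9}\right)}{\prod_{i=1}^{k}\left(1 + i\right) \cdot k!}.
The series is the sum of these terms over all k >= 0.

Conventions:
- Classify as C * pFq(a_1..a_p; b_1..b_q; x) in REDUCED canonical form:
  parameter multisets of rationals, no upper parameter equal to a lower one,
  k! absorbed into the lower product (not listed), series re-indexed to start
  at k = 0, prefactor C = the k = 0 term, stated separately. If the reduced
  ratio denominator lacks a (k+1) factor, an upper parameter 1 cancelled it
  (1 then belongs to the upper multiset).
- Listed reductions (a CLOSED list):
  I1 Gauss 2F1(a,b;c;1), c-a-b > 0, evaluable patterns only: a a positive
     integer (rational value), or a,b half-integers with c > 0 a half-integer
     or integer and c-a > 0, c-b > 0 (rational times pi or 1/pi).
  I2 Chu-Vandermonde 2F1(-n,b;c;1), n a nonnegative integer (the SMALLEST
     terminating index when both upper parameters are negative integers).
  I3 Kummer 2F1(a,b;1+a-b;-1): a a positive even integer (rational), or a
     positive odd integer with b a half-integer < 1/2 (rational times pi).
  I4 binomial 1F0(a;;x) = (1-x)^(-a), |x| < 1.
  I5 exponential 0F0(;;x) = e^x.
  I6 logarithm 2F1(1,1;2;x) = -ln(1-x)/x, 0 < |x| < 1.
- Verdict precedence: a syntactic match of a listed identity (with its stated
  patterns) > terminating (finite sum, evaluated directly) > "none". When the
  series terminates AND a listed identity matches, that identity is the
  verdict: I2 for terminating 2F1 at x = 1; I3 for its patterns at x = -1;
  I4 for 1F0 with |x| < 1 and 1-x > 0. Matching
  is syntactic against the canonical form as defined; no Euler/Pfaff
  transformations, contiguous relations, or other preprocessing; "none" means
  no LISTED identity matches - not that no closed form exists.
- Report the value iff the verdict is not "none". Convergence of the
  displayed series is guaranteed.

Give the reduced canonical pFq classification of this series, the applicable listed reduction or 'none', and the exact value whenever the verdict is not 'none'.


At argument \frac{3}{7}: a 2F1 with upper {\frac{4}{5}, 1}, lower {2}, scaled by C = -\frac{2}{9}. Verdict: none. No listed pattern accepts 2F1(\frac{4}{5}, 1; 2; \frac{3}{7}).

Key observation: x = \frac{3}{7} and the factorial ratio (C = -2/9) (k+a-1)!/(a-1)! is a rising factorial (a)_k.
Adjacent-term ratio: r(k) = \frac{3}{7} * (k+\frac{4}{5}) (k+1) / [(k+2) (k+1)] ; factor over Q: parameters, x = \frac{3}{7}, and C = -\frac{2}{9}.


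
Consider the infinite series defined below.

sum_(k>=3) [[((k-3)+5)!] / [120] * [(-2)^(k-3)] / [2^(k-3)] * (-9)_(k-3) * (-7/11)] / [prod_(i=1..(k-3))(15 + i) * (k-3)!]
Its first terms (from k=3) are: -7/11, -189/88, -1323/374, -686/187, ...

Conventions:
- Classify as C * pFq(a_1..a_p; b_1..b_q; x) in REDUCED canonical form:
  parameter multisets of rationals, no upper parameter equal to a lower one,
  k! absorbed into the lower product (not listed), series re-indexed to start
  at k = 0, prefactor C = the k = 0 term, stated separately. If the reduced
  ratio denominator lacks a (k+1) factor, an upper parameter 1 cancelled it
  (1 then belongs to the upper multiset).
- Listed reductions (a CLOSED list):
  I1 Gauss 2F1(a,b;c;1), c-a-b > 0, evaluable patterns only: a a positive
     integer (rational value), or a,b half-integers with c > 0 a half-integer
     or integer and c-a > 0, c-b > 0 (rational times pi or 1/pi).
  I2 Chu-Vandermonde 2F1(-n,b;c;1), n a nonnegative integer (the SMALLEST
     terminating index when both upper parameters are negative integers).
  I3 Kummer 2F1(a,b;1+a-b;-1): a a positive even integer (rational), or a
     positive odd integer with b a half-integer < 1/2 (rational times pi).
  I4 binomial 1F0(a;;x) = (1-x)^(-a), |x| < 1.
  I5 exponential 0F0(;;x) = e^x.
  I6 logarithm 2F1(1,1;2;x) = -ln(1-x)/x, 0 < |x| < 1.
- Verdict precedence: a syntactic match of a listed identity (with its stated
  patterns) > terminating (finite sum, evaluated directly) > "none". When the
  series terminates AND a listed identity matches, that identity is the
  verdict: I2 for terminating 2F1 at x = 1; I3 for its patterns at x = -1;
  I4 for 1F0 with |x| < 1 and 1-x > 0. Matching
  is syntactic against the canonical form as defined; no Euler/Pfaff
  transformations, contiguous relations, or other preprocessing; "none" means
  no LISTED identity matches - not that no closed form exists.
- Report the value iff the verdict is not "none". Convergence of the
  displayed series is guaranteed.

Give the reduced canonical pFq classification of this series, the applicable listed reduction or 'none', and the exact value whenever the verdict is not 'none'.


Reduced: x = -1, 2F1, upper = {-9, 6}, lower = {16}, C = -7/11. Verdict: this is Kummer (I3) (x = -1; c = 16 equals 1+a-b for upper {-9, 6}: listed pattern). Value: -637/44.

First insight: with t_0 = -7/11, the lower running product (C = -7/11, x = -1) is a rising factorial.
Term ratio: r(k) = (-1) * (k-9) (k+6) / [(k+16) (k+1)] - rational; roots negated = parameters, x = (-1), C = -7/11.


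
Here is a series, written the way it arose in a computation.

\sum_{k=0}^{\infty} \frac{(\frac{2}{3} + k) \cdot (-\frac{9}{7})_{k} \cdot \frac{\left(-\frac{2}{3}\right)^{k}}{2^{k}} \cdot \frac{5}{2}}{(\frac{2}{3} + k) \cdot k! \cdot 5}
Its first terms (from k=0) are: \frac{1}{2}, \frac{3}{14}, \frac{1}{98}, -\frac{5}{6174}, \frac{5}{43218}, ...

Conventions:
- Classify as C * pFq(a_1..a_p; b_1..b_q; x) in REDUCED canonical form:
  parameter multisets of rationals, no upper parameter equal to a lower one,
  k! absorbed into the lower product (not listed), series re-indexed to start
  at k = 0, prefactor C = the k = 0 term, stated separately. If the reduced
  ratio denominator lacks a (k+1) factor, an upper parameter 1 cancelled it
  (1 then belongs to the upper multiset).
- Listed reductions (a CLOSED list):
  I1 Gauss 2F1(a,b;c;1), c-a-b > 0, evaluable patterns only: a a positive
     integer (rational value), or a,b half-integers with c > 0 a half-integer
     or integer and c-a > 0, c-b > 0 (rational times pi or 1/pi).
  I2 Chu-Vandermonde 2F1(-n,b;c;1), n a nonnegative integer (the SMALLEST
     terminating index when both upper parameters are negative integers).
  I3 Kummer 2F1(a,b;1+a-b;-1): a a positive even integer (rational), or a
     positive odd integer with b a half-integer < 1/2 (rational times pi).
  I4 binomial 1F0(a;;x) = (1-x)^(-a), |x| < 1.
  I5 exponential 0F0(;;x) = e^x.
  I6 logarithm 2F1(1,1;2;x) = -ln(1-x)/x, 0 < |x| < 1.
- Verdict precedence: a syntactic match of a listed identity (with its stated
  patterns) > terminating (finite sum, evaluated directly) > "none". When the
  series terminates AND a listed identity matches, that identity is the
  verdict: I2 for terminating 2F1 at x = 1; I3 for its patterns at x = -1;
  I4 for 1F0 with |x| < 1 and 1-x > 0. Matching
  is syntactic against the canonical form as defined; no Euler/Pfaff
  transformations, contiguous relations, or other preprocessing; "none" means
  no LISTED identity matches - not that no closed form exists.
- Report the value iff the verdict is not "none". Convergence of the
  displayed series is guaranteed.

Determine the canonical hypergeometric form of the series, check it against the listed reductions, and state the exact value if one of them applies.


Reduced: x = -\frac{1}{3}, 1F0, upper = {-\frac{9}{7}}, lower = {-}, C = \frac{1}{2}. Verdict: binomial (I4) matches (the 1F0 binomial series: exponent 9/7, x = -\frac{1}{3}). Sum: \frac{1}{2} \cdot \left(\frac{4}{3}\right)^{\frac{9}{7}}.

First insight: t_0 being \frac{1}{2}, the factor k + 2/3 cancels (top and bottom), leaving C = 1/2, x = -1/3.
Term ratio: r(k) = -\frac{1}{3} * (k-\frac{9}{7}) / [(k+1)] ; factor over Q: parameters, x = -\frac{1}{3}, and C = \frac{1}{2}.


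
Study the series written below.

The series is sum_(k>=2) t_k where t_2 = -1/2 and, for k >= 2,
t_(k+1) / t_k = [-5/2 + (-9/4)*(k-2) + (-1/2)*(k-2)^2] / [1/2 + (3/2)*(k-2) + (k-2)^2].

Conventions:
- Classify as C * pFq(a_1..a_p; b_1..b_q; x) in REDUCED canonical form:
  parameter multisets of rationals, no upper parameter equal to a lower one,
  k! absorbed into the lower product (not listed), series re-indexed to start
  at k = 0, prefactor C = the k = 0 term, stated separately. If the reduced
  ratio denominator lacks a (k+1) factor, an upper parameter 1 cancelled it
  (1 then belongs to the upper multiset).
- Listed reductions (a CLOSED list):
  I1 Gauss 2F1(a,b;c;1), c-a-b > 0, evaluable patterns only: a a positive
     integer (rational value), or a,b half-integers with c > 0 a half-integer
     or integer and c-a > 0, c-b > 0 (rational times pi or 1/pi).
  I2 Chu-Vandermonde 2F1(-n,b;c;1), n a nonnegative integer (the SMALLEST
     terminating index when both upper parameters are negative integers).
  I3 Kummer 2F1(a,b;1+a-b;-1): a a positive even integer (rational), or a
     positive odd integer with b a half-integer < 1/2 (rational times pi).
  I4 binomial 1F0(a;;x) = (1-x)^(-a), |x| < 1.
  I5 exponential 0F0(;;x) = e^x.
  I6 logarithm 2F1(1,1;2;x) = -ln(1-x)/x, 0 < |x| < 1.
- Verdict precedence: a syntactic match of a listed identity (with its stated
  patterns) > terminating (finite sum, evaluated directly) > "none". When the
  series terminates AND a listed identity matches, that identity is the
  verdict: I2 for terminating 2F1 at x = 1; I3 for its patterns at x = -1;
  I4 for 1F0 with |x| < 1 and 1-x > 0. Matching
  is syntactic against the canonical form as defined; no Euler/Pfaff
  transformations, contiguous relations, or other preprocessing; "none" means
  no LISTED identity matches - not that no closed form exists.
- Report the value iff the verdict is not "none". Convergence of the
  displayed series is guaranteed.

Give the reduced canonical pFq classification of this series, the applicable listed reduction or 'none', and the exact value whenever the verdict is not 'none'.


Key step: x = (-1/2) and the expanded ratio factors over Q; C = -1/2, roots give parameters.
Step ratio: r(k) = (-1/2) * (k+2) (k+5/2) / [(k+1/2) (k+1)] ; factor over Q: parameters, x = (-1/2), and C = -1/2.

With C = -1/2: the canonical form is 2F1(2, 5/2; 1/2; -1/2). Verdict: none. No listed pattern accepts 2F1(2, 5/2; 1/2; -1/2).


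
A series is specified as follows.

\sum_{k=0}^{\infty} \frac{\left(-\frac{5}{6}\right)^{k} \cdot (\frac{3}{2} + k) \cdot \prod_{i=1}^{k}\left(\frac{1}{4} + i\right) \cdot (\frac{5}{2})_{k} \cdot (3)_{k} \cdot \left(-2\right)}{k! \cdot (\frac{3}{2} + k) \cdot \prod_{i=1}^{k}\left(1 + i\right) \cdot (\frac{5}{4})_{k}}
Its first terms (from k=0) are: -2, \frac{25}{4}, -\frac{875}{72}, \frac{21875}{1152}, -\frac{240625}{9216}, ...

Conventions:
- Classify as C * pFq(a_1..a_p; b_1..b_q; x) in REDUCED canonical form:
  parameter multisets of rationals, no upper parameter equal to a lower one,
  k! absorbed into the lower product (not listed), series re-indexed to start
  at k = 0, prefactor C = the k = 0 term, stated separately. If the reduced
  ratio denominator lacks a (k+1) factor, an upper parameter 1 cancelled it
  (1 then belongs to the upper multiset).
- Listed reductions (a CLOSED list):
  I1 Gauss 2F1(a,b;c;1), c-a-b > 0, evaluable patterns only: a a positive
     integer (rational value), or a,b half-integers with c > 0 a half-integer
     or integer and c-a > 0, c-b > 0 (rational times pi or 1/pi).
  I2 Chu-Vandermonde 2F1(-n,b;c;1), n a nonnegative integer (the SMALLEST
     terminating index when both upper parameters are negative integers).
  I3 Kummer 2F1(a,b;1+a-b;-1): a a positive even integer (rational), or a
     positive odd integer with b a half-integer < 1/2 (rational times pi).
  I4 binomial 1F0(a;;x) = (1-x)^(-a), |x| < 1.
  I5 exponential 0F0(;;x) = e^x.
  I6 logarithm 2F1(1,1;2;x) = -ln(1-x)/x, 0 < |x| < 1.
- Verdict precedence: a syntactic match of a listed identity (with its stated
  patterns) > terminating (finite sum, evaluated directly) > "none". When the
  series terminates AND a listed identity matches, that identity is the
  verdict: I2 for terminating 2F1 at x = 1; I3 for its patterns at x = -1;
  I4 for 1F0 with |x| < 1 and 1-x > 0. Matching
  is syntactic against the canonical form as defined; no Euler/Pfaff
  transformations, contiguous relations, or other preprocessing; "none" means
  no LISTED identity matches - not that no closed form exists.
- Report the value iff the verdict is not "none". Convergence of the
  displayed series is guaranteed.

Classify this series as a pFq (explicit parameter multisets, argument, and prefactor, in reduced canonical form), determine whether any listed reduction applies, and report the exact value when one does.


First insight: t_0 being -2, the factor k + 3/2 cancels (top and bottom), leaving C = -2, x = -5/6.
Adjacent-term ratio: r(k) = -\frac{5}{6} * (k+\frac{5}{2}) (k+3) / [(k+2) (k+1)] - rational in k, leading ratio -\frac{5}{6}; with t_0 = -2, classification follows.

Classification (C = -2): 2F1 with upper {\frac{5}{2}, 3}, lower {2}, argument x = -\frac{5}{6}. Verdict: none. No listed pattern accepts 2F1(\frac{5}{2}, 3; 2; -\frac{5}{6}).


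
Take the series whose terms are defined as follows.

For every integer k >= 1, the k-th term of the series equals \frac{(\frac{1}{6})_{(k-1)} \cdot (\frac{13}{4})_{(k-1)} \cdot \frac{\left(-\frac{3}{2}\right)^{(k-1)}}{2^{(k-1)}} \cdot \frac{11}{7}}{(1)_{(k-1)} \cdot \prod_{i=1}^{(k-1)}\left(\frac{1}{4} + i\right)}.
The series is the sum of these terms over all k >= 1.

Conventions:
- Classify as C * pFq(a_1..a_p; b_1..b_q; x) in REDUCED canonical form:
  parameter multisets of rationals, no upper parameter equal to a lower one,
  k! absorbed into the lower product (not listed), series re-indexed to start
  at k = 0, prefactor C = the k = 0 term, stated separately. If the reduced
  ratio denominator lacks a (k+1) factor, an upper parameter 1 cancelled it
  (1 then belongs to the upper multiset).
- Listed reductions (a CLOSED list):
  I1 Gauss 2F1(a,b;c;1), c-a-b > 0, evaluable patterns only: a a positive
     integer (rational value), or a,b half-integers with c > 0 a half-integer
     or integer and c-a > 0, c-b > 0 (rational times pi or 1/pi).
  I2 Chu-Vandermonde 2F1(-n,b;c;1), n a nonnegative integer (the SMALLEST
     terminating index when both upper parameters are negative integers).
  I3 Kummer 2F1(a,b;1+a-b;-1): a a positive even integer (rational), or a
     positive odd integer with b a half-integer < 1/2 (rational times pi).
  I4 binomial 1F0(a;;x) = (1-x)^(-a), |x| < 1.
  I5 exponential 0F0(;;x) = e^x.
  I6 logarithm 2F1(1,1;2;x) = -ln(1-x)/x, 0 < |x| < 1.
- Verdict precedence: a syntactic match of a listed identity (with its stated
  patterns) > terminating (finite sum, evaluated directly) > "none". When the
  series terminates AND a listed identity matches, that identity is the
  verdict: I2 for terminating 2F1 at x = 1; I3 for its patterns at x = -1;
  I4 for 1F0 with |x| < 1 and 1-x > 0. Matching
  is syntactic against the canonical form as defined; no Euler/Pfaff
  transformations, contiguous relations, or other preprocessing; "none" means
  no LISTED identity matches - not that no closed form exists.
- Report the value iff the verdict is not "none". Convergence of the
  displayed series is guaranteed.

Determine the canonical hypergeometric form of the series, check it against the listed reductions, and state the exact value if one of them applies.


Classification (C = \frac{11}{7}): 2F1 with upper {\frac{1}{6}, \frac{13}{4}}, lower {\frac{5}{4}}, argument x = -\frac{3}{4}. Verdict: none here - no I1-I6 shape fits x = -\frac{3}{4} with lower {\frac{5}{4}}.

First insight: x = -\frac{3}{4} and (1)_k (C = 11/7, x = -3/4) is k! itself.
Ratio: r(k) = -\frac{3}{4} * (k+\frac{1}{6}) (k+\frac{13}{4}) / [(k+\frac{5}{4}) (k+1)] ; factor over Q: parameters, x = -\frac{3}{4}, and C = \frac{11}{7}.


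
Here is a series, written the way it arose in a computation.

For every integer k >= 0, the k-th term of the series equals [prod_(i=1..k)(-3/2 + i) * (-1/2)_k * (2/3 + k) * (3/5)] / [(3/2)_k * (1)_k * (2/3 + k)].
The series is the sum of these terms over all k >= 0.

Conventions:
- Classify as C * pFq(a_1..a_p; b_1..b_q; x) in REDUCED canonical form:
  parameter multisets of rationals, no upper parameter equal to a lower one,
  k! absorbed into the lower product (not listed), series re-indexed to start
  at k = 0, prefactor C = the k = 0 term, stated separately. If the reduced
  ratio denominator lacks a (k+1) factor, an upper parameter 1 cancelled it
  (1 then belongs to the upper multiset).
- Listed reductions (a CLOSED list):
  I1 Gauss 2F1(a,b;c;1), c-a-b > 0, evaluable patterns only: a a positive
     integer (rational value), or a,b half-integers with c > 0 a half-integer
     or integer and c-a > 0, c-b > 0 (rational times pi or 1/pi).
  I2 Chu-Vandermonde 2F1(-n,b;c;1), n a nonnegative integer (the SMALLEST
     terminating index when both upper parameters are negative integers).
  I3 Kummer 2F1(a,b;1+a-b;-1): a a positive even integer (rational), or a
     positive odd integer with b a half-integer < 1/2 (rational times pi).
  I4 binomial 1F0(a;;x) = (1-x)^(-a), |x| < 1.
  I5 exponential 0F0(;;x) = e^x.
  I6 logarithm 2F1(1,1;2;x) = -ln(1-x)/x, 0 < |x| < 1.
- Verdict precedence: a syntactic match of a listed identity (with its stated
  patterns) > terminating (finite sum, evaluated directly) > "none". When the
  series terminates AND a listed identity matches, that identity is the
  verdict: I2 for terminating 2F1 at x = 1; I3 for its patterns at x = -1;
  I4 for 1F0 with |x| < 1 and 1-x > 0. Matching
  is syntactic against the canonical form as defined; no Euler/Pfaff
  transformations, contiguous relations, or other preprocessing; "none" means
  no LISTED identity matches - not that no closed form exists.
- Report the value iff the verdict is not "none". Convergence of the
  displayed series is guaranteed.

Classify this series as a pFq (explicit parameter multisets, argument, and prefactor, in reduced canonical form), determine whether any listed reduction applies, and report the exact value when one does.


This is 3/5 * 2F1(-1/2, -1/2; 3/2; 1) in reduced canonical form. Verdict: this is Gauss (I1, half-integer pattern) (x = 1; upper {-1/2, -1/2} half-integers, c = 3/2 in the evaluable pattern). Exact value: (9/40) * pi.

The tell: with t_0 = 3/5, striking the common factor k + 2/3 reduces the term (C = 3/5).
Consecutive-term ratio: r(k) = 1 * (k-1/2) (k-1/2) / [(k+3/2) (k+1)] - poly over poly, x = 1 from leading terms; C = 3/5 at k = 0.


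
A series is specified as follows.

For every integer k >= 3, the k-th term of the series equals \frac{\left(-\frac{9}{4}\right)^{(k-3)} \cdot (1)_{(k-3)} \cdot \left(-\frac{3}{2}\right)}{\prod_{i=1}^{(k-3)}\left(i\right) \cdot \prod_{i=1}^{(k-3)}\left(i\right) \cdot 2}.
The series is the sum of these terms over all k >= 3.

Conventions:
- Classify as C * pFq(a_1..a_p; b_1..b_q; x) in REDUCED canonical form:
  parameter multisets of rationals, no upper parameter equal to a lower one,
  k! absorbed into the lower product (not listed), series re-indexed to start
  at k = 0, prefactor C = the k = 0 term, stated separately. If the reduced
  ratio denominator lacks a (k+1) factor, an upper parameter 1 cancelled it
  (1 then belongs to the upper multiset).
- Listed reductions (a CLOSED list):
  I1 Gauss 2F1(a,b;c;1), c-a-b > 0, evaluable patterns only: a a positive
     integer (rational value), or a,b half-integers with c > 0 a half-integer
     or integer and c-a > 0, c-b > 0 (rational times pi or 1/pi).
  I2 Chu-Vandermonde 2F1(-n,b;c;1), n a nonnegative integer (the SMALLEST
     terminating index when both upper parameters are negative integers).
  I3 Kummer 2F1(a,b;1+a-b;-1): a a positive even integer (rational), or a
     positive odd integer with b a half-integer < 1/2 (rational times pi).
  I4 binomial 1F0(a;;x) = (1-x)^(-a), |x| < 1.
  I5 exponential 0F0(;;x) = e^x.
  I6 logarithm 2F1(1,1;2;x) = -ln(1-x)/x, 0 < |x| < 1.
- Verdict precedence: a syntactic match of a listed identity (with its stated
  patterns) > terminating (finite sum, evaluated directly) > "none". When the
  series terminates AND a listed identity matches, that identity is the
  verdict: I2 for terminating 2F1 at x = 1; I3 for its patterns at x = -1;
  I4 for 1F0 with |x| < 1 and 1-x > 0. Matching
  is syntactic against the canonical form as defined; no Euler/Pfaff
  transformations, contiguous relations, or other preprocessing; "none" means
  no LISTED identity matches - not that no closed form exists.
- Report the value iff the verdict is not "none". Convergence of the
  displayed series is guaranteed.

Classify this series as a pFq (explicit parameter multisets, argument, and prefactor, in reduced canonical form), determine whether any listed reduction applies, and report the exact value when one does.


The tell: t_0 = -\frac{3}{4} here, and the product of the first k integers (C = -3/4) is k!.
Adjacent-term ratio: r(k) = -\frac{9}{4} * 1 / [(k+1)] ; factor over Q: parameters, x = -\frac{9}{4}, and C = -\frac{3}{4}.

With C = -\frac{3}{4}: the canonical form is 0F0(-; -; -\frac{9}{4}). Verdict: the I5 exponential reduction matches (the 0F0 exponential series at x = -\frac{9}{4}). Its exact value is \left(-\frac{3}{4}\right) \cdot e^{-\frac{9}{4}}.


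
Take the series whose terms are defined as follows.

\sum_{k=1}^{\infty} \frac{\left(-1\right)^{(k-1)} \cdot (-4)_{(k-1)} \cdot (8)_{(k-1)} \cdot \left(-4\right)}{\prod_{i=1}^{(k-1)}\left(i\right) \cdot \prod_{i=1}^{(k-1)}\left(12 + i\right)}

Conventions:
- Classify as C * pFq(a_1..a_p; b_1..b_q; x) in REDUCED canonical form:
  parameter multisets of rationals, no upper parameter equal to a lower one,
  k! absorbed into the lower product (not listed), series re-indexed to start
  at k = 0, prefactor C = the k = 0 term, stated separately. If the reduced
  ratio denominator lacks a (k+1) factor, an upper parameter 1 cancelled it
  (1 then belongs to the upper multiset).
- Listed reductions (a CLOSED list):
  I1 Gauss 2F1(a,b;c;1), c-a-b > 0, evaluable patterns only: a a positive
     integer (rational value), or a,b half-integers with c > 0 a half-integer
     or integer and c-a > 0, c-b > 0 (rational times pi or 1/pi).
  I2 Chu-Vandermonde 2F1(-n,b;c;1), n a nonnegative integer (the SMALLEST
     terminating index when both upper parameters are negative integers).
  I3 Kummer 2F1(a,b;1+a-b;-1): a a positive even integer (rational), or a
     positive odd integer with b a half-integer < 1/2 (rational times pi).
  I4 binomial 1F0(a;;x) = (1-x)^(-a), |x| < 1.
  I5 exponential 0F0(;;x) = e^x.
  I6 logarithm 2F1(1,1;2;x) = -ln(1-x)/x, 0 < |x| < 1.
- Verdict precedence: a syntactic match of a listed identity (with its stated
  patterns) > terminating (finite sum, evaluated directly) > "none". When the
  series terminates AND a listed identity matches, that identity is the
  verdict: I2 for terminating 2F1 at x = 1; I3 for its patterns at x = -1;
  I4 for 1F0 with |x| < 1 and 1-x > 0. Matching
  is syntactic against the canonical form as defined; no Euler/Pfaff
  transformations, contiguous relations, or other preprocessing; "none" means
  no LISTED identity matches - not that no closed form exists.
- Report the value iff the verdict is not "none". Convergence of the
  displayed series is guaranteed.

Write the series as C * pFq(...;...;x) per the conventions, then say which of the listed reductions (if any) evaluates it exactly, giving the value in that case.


Canonical form: C = -4 times 2F1 with upper {-4, 8}, lower {13}, x = -1. Verdict: this is Kummer's theorem (I3) (x = -1; c = 13 equals 1+a-b for upper {-4, 8}: listed pattern). Its exact value is -\frac{198}{7}.

Key step: t_0 = -4 here, and the product of the first k integers (C = -4) is k!.
Adjacent-term ratio: r(k) = -1 * (k-4) (k+8) / [(k+13) (k+1)] - poly over poly, x = -1 from leading terms; C = -4 at k = 0.
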